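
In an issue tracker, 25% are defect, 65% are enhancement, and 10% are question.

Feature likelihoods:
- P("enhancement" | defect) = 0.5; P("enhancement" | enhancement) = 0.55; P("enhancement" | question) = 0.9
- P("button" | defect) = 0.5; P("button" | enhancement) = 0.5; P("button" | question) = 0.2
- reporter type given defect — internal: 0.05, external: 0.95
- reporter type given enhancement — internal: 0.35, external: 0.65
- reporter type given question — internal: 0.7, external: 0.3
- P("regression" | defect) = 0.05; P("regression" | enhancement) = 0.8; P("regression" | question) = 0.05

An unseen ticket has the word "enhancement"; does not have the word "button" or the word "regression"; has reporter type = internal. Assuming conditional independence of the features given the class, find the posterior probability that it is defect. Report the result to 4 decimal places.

defect: 0.25 × 0.5 × (1−0.5) × 0.05 × (1−0.05) = 0.00296875
enhancement: 0.65 × 0.55 × (1−0.5) × 0.35 × (1−0.8) = 0.0125125
question: 0.1 × 0.9 × (1−0.2) × 0.7 × (1−0.05) = 0.04788
P(defect | x) = 0.00296875 / 0.06336125 ≈ 0.0469

0.0469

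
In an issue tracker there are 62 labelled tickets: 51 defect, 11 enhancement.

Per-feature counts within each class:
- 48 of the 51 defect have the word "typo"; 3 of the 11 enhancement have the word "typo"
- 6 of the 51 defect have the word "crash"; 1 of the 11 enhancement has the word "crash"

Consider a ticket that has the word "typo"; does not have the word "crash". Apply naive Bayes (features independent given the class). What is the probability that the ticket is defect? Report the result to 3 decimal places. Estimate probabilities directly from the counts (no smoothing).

defect: (51/62) × (48/51) × (45/51) ≈ 0.683112
enhancement: (11/62) × (3/11) × (10/11) ≈ 0.0439883
P(defect | x) = 0.683112 / 0.7271003 ≈ 0.940

0.940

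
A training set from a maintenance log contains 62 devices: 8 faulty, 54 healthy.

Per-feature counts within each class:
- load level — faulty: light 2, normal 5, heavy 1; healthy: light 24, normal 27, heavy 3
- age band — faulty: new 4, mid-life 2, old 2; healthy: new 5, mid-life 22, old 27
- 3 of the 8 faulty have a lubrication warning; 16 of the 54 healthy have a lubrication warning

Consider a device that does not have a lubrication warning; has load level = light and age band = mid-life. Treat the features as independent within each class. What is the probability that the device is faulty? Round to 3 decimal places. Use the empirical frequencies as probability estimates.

faulty: (8/62) × (2/8) × (2/8) × (5/8) ≈ 0.00504032
healthy: (54/62) × (24/54) × (22/54) × (38/54) ≈ 0.110978
P(faulty | x) = 0.00504032 / 0.11601832 ≈ 0.043

0.043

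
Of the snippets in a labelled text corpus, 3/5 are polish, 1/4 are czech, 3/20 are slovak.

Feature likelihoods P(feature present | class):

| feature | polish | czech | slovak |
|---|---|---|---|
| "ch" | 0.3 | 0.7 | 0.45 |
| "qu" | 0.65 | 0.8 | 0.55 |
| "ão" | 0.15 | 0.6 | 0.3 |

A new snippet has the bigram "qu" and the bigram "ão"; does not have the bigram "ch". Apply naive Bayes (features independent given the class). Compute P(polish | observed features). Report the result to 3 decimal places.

polish: 0.6 × (1−0.3) × 0.65 × 0.15 = 0.04095
czech: 0.25 × (1−0.7) × 0.8 × 0.6 = 0.036
slovak: 0.15 × (1−0.45) × 0.55 × 0.3 = 0.0136125
P(polish | x) = 0.04095 / 0.0905625 ≈ 0.452

0.452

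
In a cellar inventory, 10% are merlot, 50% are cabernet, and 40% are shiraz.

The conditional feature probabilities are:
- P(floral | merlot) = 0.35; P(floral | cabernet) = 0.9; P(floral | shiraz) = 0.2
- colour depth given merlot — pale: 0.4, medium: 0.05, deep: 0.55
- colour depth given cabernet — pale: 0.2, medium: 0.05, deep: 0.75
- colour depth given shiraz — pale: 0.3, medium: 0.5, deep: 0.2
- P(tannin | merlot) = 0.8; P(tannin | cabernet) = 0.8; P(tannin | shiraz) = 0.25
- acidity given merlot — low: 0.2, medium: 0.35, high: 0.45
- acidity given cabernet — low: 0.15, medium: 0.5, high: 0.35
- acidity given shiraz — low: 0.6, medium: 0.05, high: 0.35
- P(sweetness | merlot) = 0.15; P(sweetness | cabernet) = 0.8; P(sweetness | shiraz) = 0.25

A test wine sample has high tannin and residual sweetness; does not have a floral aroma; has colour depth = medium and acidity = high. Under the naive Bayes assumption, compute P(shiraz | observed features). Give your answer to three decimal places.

merlot: 0.1 × (1−0.35) × 0.05 × 0.8 × 0.45 × 0.15 = 0.0001755
cabernet: 0.5 × (1−0.9) × 0.05 × 0.8 × 0.35 × 0.8 = 0.00056
shiraz: 0.4 × (1−0.2) × 0.5 × 0.25 × 0.35 × 0.25 = 0.0035
P(shiraz | x) = 0.0035 / 0.0042355 ≈ 0.826

0.826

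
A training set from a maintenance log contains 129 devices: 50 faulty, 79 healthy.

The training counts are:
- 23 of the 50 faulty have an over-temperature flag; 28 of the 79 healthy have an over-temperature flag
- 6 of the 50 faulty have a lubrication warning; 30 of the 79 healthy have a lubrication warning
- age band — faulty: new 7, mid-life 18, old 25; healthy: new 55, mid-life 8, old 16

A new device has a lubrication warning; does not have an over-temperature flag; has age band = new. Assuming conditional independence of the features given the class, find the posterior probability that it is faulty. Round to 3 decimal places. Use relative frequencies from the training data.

0.033

faulty: (50/129) × (27/50) × (6/50) × (7/50) ≈ 0.00351628
healthy: (79/129) × (51/79) × (30/79) × (55/79) ≈ 0.104523
P(faulty | x) = 0.00351628 / 0.10803928 ≈ 0.033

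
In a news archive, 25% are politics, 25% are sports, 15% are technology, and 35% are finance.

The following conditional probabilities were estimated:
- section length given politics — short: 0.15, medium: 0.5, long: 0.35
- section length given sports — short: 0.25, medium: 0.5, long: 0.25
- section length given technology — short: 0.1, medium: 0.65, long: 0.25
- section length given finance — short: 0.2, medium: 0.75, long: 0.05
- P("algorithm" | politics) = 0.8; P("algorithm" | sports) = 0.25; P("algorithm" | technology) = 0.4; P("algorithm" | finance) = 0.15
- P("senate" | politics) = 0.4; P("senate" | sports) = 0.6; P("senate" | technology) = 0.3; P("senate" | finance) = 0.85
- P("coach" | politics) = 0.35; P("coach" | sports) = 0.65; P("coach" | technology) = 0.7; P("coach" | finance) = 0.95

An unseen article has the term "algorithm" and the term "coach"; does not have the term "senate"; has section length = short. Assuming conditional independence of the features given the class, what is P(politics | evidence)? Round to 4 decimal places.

0.4257

politics: 0.25 × 0.15 × 0.8 × (1−0.4) × 0.35 = 0.0063
sports: 0.25 × 0.25 × 0.25 × (1−0.6) × 0.65 = 0.0040625
technology: 0.15 × 0.1 × 0.4 × (1−0.3) × 0.7 = 0.00294
finance: 0.35 × 0.2 × 0.15 × (1−0.85) × 0.95 = 0.00149625
P(politics | x) = 0.0063 / 0.01479875 ≈ 0.4257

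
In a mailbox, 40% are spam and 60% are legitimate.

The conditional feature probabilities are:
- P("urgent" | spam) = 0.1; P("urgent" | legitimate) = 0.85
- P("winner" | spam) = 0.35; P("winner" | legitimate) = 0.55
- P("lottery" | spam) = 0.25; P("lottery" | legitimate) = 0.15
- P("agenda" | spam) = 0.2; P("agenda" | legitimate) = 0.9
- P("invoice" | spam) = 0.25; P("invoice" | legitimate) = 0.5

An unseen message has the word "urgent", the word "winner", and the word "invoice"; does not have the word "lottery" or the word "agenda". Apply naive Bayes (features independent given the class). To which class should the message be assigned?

spam: 0.4 × 0.1 × 0.35 × (1−0.25) × (1−0.2) × 0.25 = 0.0021
legitimate: 0.6 × 0.85 × 0.55 × (1−0.15) × (1−0.9) × 0.5 = 0.01192125
Highest score → legitimate.

legitimate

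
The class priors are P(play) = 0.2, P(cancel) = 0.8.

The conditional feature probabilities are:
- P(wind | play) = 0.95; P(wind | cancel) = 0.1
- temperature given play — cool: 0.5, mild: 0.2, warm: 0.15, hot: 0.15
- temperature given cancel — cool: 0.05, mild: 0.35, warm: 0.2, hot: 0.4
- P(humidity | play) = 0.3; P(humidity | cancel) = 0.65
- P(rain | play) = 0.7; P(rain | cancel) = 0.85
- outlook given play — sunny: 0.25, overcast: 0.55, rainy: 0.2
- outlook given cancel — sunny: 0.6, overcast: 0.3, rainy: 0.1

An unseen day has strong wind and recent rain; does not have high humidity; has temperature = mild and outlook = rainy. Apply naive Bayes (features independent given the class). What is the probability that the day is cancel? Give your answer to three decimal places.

play: 0.2 × 0.95 × 0.2 × (1−0.3) × 0.7 × 0.2 = 0.003724
cancel: 0.8 × 0.1 × 0.35 × (1−0.65) × 0.85 × 0.1 = 0.000833
P(cancel | x) = 0.000833 / 0.004557 ≈ 0.183

0.183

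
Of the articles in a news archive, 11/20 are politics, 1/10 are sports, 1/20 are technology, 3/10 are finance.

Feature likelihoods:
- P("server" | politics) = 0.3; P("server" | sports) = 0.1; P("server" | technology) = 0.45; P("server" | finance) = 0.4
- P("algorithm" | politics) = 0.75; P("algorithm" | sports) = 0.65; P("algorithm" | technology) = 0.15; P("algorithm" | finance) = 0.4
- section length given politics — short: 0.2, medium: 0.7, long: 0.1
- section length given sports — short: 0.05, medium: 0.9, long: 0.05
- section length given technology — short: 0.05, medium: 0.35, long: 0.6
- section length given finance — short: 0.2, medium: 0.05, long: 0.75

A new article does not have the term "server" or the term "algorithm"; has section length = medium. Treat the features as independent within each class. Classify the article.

politics

politics: 0.55 × (1−0.3) × (1−0.75) × 0.7 = 0.067375
sports: 0.1 × (1−0.1) × (1−0.65) × 0.9 = 0.02835
technology: 0.05 × (1−0.45) × (1−0.15) × 0.35 = 0.00818125
finance: 0.3 × (1−0.4) × (1−0.4) × 0.05 = 0.0054
Highest score → politics.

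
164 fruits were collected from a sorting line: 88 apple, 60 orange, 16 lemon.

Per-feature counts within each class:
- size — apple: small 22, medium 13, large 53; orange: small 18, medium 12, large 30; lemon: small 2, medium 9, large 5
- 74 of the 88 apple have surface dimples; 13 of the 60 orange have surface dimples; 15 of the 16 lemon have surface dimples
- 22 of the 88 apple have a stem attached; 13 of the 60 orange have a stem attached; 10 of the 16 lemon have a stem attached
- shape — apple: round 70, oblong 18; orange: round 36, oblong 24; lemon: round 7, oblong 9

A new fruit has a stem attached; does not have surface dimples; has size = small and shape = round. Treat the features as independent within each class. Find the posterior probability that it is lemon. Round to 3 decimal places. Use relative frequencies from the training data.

apple: (88/164) × (22/88) × (14/88) × (22/88) × (70/88) ≈ 0.00424404
orange: (60/164) × (18/60) × (47/60) × (13/60) × (36/60) ≈ 0.0111768
lemon: (16/164) × (2/16) × (1/16) × (10/16) × (7/16) ≈ 0.000208413
P(lemon | x) = 0.000208413 / 0.015629253 ≈ 0.013

0.013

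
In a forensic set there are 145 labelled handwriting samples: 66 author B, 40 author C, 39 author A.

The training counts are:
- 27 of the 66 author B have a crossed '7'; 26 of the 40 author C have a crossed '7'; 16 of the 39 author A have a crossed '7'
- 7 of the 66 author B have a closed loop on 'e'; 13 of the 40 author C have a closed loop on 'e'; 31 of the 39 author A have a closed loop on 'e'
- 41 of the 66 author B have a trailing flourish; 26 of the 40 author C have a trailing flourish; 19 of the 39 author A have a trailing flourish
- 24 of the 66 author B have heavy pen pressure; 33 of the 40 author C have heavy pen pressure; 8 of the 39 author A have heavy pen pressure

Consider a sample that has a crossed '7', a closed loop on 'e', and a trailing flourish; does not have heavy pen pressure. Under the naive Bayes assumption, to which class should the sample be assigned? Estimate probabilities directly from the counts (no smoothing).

author A

author B: (66/145) × (27/66) × (7/66) × (41/66) × (42/66) ≈ 0.0078072
author C: (40/145) × (26/40) × (13/40) × (26/40) × (7/40) ≈ 0.00662888
author A: (39/145) × (16/39) × (31/39) × (19/39) × (31/39) ≈ 0.0339653
Highest score → author A.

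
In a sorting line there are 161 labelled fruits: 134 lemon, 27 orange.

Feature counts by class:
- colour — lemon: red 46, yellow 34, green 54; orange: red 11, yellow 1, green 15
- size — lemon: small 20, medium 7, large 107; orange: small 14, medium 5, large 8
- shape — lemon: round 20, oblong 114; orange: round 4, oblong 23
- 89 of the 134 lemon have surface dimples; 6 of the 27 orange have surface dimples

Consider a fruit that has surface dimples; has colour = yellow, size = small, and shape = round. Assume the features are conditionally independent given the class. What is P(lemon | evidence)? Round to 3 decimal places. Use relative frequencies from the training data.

lemon: (134/161) × (34/134) × (20/134) × (20/134) × (89/134) ≈ 0.00312456
orange: (27/161) × (1/27) × (14/27) × (4/27) × (6/27) ≈ 0.000106028
P(lemon | x) = 0.00312456 / 0.003230588 ≈ 0.967

0.967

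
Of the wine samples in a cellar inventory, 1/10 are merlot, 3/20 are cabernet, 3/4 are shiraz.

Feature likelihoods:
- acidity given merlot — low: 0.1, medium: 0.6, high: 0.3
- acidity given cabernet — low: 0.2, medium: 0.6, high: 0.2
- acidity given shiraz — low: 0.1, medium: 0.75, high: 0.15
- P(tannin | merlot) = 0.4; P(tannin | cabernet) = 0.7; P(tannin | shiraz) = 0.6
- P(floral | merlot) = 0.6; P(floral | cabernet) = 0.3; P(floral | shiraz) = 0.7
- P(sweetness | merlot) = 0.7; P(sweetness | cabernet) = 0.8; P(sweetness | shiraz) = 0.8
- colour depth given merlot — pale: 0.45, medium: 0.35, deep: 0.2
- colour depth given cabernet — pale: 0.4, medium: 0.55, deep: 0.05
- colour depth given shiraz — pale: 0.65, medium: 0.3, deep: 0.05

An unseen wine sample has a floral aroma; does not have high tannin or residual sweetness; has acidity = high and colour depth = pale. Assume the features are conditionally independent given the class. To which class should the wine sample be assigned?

shiraz

merlot: 0.1 × 0.3 × (1−0.4) × 0.6 × (1−0.7) × 0.45 = 0.001458
cabernet: 0.15 × 0.2 × (1−0.7) × 0.3 × (1−0.8) × 0.4 = 0.000216
shiraz: 0.75 × 0.15 × (1−0.6) × 0.7 × (1−0.8) × 0.65 = 0.004095
Highest score → shiraz.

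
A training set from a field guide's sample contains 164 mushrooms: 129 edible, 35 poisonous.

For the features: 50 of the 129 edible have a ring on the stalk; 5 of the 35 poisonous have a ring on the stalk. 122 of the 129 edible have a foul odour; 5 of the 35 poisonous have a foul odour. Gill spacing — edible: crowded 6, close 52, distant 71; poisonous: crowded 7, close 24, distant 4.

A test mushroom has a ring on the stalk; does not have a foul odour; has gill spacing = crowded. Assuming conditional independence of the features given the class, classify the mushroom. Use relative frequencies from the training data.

edible: (129/164) × (50/129) × (7/129) × (6/129) ≈ 0.000769478
poisonous: (35/164) × (5/35) × (30/35) × (7/35) ≈ 0.00522648
Highest score → poisonous.

poisonous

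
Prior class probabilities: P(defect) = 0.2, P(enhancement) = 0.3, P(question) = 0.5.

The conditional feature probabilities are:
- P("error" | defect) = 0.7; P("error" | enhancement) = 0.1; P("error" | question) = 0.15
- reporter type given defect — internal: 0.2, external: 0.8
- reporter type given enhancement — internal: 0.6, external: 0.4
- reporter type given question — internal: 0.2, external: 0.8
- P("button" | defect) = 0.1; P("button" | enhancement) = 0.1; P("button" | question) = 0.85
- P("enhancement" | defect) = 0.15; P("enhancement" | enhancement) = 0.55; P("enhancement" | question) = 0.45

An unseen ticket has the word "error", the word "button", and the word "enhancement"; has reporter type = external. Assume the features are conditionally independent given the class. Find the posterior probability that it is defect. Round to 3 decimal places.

0.066

defect: 0.2 × 0.7 × 0.8 × 0.1 × 0.15 = 0.00168
enhancement: 0.3 × 0.1 × 0.4 × 0.1 × 0.55 = 0.00066
question: 0.5 × 0.15 × 0.8 × 0.85 × 0.45 = 0.02295
P(defect | x) = 0.00168 / 0.02529 ≈ 0.066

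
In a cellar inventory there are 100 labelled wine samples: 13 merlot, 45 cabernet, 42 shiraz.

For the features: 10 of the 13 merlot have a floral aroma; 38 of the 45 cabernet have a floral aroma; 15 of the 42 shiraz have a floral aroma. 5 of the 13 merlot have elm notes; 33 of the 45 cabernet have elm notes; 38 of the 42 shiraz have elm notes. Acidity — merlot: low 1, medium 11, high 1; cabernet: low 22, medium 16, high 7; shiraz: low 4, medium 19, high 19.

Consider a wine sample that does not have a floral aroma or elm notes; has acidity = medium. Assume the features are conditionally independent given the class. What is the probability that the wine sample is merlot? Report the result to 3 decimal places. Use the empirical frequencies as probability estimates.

0.461

merlot: (13/100) × (3/13) × (8/13) × (11/13) ≈ 0.0156213
cabernet: (45/100) × (7/45) × (12/45) × (16/45) ≈ 0.00663704
shiraz: (42/100) × (27/42) × (4/42) × (19/42) ≈ 0.0116327
P(merlot | x) = 0.0156213 / 0.03389104 ≈ 0.461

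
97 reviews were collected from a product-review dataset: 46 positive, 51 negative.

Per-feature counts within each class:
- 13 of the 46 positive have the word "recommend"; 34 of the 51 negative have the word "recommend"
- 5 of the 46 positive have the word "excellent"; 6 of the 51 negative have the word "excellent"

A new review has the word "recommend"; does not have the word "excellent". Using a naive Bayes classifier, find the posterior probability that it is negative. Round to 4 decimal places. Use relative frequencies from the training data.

0.7214

positive: (46/97) × (13/46) × (41/46) ≈ 0.119453
negative: (51/97) × (34/51) × (45/51) ≈ 0.309278
P(negative | x) = 0.309278 / 0.428731 ≈ 0.7214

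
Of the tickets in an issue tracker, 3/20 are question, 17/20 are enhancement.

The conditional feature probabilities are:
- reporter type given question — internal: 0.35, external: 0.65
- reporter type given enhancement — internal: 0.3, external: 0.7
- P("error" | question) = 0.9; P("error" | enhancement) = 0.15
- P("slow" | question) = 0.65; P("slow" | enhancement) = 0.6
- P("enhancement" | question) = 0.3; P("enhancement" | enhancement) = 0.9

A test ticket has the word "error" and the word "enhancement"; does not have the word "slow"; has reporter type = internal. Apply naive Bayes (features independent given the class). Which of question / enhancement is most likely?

enhancement

question: 0.15 × 0.35 × 0.9 × (1−0.65) × 0.3 = 0.00496125
enhancement: 0.85 × 0.3 × 0.15 × (1−0.6) × 0.9 = 0.01377
Highest score → enhancement.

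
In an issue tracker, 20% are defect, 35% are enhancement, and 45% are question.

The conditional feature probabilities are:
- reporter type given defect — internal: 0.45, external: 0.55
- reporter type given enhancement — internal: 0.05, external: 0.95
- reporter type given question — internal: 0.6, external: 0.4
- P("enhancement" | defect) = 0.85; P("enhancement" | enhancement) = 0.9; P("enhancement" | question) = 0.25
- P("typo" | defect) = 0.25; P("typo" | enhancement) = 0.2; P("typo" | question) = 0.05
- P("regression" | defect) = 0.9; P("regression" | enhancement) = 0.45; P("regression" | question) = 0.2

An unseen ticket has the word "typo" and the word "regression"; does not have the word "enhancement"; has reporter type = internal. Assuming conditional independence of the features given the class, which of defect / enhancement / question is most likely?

defect

defect: 0.2 × 0.45 × (1−0.85) × 0.25 × 0.9 = 0.0030375
enhancement: 0.35 × 0.05 × (1−0.9) × 0.2 × 0.45 = 0.0001575
question: 0.45 × 0.6 × (1−0.25) × 0.05 × 0.2 = 0.002025
Highest score → defect.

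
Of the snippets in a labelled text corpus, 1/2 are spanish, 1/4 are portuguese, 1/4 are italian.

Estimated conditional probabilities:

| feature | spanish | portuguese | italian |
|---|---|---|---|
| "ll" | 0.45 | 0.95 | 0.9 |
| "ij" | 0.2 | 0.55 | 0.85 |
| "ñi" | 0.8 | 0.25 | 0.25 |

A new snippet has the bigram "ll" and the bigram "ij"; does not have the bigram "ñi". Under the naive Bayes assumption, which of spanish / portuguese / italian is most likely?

spanish: 0.5 × 0.45 × 0.2 × (1−0.8) = 0.009
portuguese: 0.25 × 0.95 × 0.55 × (1−0.25) = 0.09796875
italian: 0.25 × 0.9 × 0.85 × (1−0.25) = 0.1434375
Highest score → italian.

italian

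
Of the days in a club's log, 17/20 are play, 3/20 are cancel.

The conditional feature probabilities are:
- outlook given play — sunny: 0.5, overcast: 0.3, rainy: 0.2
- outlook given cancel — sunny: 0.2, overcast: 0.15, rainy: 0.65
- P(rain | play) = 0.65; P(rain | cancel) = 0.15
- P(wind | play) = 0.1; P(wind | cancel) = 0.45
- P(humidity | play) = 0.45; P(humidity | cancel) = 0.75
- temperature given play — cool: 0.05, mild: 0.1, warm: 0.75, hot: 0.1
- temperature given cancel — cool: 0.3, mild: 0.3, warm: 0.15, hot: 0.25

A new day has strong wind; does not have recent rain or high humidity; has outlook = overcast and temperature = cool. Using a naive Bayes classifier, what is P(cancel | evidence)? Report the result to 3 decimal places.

0.725

play: 0.85 × 0.3 × (1−0.65) × 0.1 × (1−0.45) × 0.05 = 0.0002454375
cancel: 0.15 × 0.15 × (1−0.15) × 0.45 × (1−0.75) × 0.3 = 0.00064546875
P(cancel | x) = 0.00064546875 / 0.00089090625 ≈ 0.725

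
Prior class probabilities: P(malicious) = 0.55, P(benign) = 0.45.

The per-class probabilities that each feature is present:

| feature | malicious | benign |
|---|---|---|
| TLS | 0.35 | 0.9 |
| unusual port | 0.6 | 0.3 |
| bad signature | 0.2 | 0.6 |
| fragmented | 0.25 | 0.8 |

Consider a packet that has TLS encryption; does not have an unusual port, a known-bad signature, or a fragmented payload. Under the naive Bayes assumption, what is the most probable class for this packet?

malicious: 0.55 × 0.35 × (1−0.6) × (1−0.2) × (1−0.25) = 0.0462
benign: 0.45 × 0.9 × (1−0.3) × (1−0.6) × (1−0.8) = 0.02268
Highest score → malicious.

malicious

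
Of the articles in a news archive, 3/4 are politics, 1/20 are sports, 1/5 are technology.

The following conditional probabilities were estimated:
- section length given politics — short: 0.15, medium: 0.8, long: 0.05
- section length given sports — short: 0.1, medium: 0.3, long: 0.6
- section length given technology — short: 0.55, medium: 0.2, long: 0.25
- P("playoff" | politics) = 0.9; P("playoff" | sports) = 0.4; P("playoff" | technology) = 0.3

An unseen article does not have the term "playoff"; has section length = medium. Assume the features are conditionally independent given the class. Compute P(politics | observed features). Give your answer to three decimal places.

0.619

politics: 0.75 × 0.8 × (1−0.9) = 0.06
sports: 0.05 × 0.3 × (1−0.4) = 0.009
technology: 0.2 × 0.2 × (1−0.3) = 0.028
P(politics | x) = 0.06 / 0.097 ≈ 0.619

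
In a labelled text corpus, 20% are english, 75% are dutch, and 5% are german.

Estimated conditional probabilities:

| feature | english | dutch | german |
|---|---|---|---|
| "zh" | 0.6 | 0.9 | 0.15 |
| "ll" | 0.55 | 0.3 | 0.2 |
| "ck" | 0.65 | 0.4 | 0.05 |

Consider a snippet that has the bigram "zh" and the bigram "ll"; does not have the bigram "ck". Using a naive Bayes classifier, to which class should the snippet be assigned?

dutch

english: 0.2 × 0.6 × 0.55 × (1−0.65) = 0.0231
dutch: 0.75 × 0.9 × 0.3 × (1−0.4) = 0.1215
german: 0.05 × 0.15 × 0.2 × (1−0.05) = 0.001425
Highest score → dutch.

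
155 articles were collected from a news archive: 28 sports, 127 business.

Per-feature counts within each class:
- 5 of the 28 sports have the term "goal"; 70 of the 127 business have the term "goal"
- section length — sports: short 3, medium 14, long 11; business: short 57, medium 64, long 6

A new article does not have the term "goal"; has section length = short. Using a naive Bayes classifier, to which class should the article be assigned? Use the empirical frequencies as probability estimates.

sports: (28/155) × (23/28) × (3/28) ≈ 0.0158986
business: (127/155) × (57/127) × (57/127) ≈ 0.16505
Highest score → business.

business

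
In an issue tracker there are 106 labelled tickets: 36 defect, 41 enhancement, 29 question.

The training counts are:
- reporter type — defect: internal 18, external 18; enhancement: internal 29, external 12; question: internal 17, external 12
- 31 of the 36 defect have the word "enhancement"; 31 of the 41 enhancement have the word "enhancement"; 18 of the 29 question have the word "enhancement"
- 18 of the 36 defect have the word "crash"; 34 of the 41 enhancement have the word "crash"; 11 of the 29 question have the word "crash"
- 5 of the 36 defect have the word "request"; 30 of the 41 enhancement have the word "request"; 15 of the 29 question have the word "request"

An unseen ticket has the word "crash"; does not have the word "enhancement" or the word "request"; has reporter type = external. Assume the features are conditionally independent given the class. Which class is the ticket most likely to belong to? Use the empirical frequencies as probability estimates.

defect

defect: (36/106) × (18/36) × (5/36) × (18/36) × (31/36) ≈ 0.0101546
enhancement: (41/106) × (12/41) × (10/41) × (34/41) × (11/41) ≈ 0.00614321
question: (29/106) × (12/29) × (11/29) × (11/29) × (14/29) ≈ 0.00786312
Highest score → defect.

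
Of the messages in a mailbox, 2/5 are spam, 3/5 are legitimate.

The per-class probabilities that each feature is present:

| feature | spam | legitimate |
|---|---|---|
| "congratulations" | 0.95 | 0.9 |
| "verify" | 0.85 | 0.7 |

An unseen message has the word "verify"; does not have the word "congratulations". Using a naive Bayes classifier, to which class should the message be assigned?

legitimate

spam: 0.4 × (1−0.95) × 0.85 = 0.017
legitimate: 0.6 × (1−0.9) × 0.7 = 0.042
Highest score → legitimate.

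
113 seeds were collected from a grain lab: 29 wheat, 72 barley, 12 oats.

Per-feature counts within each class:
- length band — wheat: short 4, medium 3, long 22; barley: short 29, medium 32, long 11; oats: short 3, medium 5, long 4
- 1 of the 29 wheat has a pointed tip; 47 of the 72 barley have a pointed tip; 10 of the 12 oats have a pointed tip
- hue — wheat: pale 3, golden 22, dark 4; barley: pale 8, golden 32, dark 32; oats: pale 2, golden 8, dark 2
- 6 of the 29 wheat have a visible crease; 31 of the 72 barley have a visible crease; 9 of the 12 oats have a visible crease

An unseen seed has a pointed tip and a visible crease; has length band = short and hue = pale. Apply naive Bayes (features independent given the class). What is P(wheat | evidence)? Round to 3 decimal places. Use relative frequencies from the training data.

0.002

wheat: (29/113) × (4/29) × (1/29) × (3/29) × (6/29) ≈ 0.0000261252
barley: (72/113) × (29/72) × (47/72) × (8/72) × (31/72) ≈ 0.00801441
oats: (12/113) × (3/12) × (10/12) × (2/12) × (9/12) ≈ 0.00276549
P(wheat | x) = 0.0000261252 / 0.0108060252 ≈ 0.002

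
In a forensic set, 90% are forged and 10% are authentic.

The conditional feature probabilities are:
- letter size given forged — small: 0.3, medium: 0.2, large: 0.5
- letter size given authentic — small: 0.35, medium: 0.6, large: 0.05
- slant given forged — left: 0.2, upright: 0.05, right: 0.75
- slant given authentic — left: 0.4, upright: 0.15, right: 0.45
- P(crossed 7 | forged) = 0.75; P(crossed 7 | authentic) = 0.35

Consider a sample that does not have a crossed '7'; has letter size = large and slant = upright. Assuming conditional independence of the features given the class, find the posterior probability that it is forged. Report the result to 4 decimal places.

0.9202

forged: 0.9 × 0.5 × 0.05 × (1−0.75) = 0.005625
authentic: 0.1 × 0.05 × 0.15 × (1−0.35) = 0.0004875
P(forged | x) = 0.005625 / 0.0061125 ≈ 0.9202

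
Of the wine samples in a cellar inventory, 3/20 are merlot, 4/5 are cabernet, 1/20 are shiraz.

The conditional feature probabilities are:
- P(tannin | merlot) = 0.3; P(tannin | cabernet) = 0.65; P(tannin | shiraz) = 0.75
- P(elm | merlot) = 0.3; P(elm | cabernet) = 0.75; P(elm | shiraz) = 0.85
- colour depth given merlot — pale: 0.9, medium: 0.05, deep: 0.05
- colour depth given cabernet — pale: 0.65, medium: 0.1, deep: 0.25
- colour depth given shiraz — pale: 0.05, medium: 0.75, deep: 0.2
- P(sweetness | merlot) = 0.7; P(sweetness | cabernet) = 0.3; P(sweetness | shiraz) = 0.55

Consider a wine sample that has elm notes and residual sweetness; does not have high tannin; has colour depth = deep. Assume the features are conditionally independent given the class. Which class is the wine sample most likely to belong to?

cabernet

merlot: 0.15 × (1−0.3) × 0.3 × 0.05 × 0.7 = 0.0011025
cabernet: 0.8 × (1−0.65) × 0.75 × 0.25 × 0.3 = 0.01575
shiraz: 0.05 × (1−0.75) × 0.85 × 0.2 × 0.55 = 0.00116875
Highest score → cabernet.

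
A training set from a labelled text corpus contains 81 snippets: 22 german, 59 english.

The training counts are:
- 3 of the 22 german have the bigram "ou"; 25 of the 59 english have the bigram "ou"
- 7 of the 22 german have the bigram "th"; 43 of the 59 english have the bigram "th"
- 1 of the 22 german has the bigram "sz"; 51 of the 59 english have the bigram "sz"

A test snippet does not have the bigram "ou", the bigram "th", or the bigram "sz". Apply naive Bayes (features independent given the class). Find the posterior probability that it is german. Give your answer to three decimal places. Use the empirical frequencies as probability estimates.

0.908

german: (22/81) × (19/22) × (15/22) × (21/22) ≈ 0.152663
english: (59/81) × (34/59) × (16/59) × (8/59) ≈ 0.0154348
P(german | x) = 0.152663 / 0.1680978 ≈ 0.908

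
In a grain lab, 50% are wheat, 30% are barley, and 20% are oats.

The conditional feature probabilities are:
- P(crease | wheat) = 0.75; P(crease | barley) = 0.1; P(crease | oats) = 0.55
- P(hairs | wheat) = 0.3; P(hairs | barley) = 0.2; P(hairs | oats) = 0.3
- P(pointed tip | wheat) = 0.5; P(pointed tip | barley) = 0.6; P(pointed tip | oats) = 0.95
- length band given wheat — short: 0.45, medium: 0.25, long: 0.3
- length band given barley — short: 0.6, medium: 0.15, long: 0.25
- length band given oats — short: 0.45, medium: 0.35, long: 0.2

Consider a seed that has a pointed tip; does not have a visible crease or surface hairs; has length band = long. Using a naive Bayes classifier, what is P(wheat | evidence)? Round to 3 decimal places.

0.228

wheat: 0.5 × (1−0.75) × (1−0.3) × 0.5 × 0.3 = 0.013125
barley: 0.3 × (1−0.1) × (1−0.2) × 0.6 × 0.25 = 0.0324
oats: 0.2 × (1−0.55) × (1−0.3) × 0.95 × 0.2 = 0.01197
P(wheat | x) = 0.013125 / 0.057495 ≈ 0.228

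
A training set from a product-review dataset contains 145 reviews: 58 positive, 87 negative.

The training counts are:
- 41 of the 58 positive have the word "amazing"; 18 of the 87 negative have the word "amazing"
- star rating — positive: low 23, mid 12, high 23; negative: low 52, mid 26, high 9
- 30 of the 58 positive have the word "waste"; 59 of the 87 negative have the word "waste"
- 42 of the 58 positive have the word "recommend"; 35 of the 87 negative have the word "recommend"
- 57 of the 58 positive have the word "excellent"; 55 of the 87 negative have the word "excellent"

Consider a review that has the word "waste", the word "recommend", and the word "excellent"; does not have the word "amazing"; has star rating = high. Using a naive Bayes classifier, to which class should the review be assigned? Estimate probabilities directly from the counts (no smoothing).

positive: (58/145) × (17/58) × (23/58) × (30/58) × (42/58) × (57/58) ≈ 0.0171136
negative: (87/145) × (69/87) × (9/87) × (59/87) × (35/87) × (55/87) ≈ 0.00849042
Highest score → positive.

positive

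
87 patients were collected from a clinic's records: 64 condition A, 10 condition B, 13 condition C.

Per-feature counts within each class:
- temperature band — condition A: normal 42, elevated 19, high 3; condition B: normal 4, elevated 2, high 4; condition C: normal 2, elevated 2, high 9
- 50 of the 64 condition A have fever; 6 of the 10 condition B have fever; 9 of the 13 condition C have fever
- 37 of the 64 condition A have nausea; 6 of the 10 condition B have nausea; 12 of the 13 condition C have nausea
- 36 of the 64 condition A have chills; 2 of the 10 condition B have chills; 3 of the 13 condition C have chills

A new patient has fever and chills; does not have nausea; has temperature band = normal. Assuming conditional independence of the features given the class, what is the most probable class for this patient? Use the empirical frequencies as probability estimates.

condition A: (64/87) × (42/64) × (50/64) × (27/64) × (36/64) ≈ 0.0895007
condition B: (10/87) × (4/10) × (6/10) × (4/10) × (2/10) ≈ 0.0022069
condition C: (13/87) × (2/13) × (9/13) × (1/13) × (3/13) ≈ 0.000282517
Highest score → condition A.

condition A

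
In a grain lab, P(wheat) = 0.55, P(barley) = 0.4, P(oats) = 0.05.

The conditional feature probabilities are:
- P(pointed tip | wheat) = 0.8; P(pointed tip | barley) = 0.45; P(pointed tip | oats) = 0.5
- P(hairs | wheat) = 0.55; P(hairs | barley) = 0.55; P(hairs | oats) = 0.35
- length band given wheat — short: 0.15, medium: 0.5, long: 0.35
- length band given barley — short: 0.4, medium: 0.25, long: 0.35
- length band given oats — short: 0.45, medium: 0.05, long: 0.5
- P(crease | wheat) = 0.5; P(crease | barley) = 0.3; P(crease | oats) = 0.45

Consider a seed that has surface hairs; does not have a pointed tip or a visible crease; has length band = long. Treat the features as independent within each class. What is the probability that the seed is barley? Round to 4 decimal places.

0.6953

wheat: 0.55 × (1−0.8) × 0.55 × 0.35 × (1−0.5) = 0.0105875
barley: 0.4 × (1−0.45) × 0.55 × 0.35 × (1−0.3) = 0.029645
oats: 0.05 × (1−0.5) × 0.35 × 0.5 × (1−0.45) = 0.00240625
P(barley | x) = 0.029645 / 0.04263875 ≈ 0.6953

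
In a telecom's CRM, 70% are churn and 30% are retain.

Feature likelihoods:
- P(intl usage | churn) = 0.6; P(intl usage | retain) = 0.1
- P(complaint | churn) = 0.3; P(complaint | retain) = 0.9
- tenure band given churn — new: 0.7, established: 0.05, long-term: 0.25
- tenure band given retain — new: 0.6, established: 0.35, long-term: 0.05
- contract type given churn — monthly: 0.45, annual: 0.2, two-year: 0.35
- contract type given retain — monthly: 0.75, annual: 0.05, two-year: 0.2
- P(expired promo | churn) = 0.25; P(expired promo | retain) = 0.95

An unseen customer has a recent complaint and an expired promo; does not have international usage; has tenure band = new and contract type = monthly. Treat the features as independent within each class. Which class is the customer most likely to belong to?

retain

churn: 0.7 × (1−0.6) × 0.3 × 0.7 × 0.45 × 0.25 = 0.006615
retain: 0.3 × (1−0.1) × 0.9 × 0.6 × 0.75 × 0.95 = 0.1038825
Highest score → retain.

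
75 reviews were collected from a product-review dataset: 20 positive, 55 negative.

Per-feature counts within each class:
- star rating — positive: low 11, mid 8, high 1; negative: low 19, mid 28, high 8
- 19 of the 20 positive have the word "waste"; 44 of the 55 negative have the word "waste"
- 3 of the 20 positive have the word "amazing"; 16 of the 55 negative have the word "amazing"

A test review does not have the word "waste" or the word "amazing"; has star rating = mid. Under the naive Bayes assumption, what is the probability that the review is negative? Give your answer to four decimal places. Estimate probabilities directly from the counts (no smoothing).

0.9211

positive: (20/75) × (8/20) × (1/20) × (17/20) ≈ 0.00453333
negative: (55/75) × (28/55) × (11/55) × (39/55) ≈ 0.0529455
P(negative | x) = 0.0529455 / 0.05747883 ≈ 0.9211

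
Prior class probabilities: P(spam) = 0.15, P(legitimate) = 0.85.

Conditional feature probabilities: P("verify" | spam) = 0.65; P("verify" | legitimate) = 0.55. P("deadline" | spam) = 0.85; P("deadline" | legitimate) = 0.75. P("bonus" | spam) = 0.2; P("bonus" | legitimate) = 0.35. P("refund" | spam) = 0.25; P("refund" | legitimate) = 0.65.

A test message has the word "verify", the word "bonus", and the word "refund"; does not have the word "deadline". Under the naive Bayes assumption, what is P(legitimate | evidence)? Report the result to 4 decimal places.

spam: 0.15 × 0.65 × (1−0.85) × 0.2 × 0.25 = 0.00073125
legitimate: 0.85 × 0.55 × (1−0.75) × 0.35 × 0.65 = 0.0265890625
P(legitimate | x) = 0.0265890625 / 0.0273203125 ≈ 0.9732

0.9732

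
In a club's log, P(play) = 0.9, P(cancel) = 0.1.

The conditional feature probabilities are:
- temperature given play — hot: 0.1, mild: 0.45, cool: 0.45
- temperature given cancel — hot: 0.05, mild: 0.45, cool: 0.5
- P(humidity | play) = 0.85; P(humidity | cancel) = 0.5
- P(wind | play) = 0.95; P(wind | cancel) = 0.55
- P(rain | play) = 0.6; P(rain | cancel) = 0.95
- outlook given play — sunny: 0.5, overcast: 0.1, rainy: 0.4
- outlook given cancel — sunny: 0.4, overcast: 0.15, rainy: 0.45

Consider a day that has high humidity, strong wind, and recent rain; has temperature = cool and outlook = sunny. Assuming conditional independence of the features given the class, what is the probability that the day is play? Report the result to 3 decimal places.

0.949

play: 0.9 × 0.45 × 0.85 × 0.95 × 0.6 × 0.5 = 0.09811125
cancel: 0.1 × 0.5 × 0.5 × 0.55 × 0.95 × 0.4 = 0.005225
P(play | x) = 0.09811125 / 0.10333625 ≈ 0.949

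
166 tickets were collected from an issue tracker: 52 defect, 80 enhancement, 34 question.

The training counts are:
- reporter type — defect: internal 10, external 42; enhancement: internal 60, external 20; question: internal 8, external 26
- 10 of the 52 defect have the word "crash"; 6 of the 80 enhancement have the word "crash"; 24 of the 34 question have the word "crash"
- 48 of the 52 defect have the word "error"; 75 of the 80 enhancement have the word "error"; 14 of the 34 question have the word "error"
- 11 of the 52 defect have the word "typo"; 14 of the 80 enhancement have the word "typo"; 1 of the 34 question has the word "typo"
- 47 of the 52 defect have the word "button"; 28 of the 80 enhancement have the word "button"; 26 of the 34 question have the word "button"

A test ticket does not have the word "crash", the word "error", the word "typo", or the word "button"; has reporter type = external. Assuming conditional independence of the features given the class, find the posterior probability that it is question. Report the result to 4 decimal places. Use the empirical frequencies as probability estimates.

defect: (52/166) × (42/52) × (42/52) × (4/52) × (41/52) × (5/52) ≈ 0.00119177
enhancement: (80/166) × (20/80) × (74/80) × (5/80) × (66/80) × (52/80) ≈ 0.00373518
question: (34/166) × (26/34) × (10/34) × (20/34) × (33/34) × (8/34) ≈ 0.00618847
P(question | x) = 0.00618847 / 0.01111542 ≈ 0.5567

0.5567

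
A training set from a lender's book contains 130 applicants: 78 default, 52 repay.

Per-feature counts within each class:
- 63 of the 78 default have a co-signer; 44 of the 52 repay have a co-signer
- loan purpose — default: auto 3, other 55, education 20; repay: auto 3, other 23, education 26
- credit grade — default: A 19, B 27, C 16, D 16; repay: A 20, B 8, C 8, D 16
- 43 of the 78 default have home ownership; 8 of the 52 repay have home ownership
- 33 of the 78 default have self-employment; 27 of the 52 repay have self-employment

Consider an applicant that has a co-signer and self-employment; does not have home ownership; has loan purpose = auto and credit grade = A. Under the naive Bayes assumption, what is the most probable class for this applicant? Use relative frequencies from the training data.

default: (78/130) × (63/78) × (3/78) × (19/78) × (35/78) × (33/78) ≈ 0.000861937
repay: (52/130) × (44/52) × (3/52) × (20/52) × (44/52) × (27/52) ≈ 0.00329962
Highest score → repay.

repay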